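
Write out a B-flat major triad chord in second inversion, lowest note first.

F, B-flat, D

B-flat major triad = B-flat–D–F; second inversion → fifth (F) lowest.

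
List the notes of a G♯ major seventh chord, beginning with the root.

G♯ major seventh is a major seventh built on G-sharp.
root → G-sharp
3rd (major 3rd) → B-sharp
5th (perfect 5th) → D-sharp
7th (major 7th) → F-double-sharp

G-sharp  B-sharp  D-sharp  F-double-sharp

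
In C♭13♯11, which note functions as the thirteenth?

C♭13♯11 is built on C♭; its 13th is a major 13th above the root.
A sixth above C uses the letter A, and the major 13th above C♭ is A♭.

A♭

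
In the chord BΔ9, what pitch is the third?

D♯

Root of BΔ9 = B. The 3rd is a major 3rd: B up a major 3rd → D♯.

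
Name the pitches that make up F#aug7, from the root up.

F#, A#, C##, E

Root F#, quality augmented seventh:
- root: F#
- major 3rd: A#
- augmented 5th: C##
- minor 7th: E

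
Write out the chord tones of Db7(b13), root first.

D♭  F  A♭  C♭  B𝄫

Db7(b13): dominant seventh flat thirteen on D♭.
D♭ — root
F — major 3rd
A♭ — perfect 5th
C♭ — minor 7th
B𝄫 — minor 13th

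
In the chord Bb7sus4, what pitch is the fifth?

Bb7sus4 is built on Bb; its 5th is a perfect 5th above the root.
A fifth above B uses the letter F, and the perfect 5th above Bb is F.

F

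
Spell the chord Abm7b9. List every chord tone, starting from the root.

Ab Cb Eb Gb Bbb

Root Ab, quality minor seventh flat nine:
Ab — root
Cb — minor 3rd
Eb — perfect 5th
Gb — minor 7th
Bbb — minor 9th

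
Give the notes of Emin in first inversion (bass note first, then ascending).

Emin = E–G–B; first inversion → third (G) lowest.

G B E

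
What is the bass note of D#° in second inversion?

D#° = D♯–F♯–A. Second inversion → fifth in the bass = A.

A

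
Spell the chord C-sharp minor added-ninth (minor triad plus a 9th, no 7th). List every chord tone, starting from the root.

C-sharp minor added-ninth is a minor added-ninth built on C-sharp.
- root: C-sharp
- minor 3rd: E
- perfect 5th: G-sharp
- major 9th: D-sharp

C-sharp, E, G-sharp, D-sharp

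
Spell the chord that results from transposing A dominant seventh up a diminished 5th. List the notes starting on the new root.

E♭ G B♭ D♭

A diminished 5th up from A is E♭, so the new chord is E♭ dominant seventh.
root → E♭
3rd (major 3rd) → G
5th (perfect 5th) → B♭
7th (minor 7th) → D♭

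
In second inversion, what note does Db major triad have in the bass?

Db major triad in root position is D-flat–F–A-flat.
Second inversion places the fifth in the bass, which is A-flat.

A-flat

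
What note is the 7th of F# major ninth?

E#

Root of F# major ninth = F#. The 7th is a major 7th: F# up a major 7th → E#.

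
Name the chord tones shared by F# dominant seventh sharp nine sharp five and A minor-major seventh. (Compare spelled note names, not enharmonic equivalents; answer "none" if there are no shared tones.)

E

F# dominant seventh sharp nine sharp five = F-sharp, A-sharp, C-double-sharp, E, G-double-sharp.
A minor-major seventh = A, C, E, G-sharp.
Shared: E.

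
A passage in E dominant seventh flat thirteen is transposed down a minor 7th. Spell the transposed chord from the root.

E down a minor 7th → F♯. New chord: F♯ dominant seventh flat thirteen.
root → F♯
3rd (major 3rd) → A♯
5th (perfect 5th) → C♯
7th (minor 7th) → E
13th (minor 13th) → D

F♯ – A♯ – C♯ – E – D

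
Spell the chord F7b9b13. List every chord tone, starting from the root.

F  A  C  Eb  Gb  Db

Root F, quality dominant seventh flat nine flat thirteen:
root → F
3rd (major 3rd) → A
5th (perfect 5th) → C
7th (minor 7th) → Eb
9th (minor 9th) → Gb
13th (minor 13th) → Db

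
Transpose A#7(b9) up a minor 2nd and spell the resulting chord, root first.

B D♯ F♯ A C

Transposed root: A♯ → B (minor 2nd up). So we spell B dominant seventh flat nine:
- root: B
- major 3rd: D♯
- perfect 5th: F♯
- minor 7th: A
- minor 9th: C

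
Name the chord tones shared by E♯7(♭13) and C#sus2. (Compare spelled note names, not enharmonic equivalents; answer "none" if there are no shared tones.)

D#, C#

E♯7(♭13): E# G## B# D# C#
C#sus2: C# D# G#
Common to both → D#, C#.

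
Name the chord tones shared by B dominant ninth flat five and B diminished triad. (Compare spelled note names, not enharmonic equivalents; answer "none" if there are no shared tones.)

B dominant ninth flat five = B, D-sharp, F, A, C-sharp.
B diminished triad = B, D, F.
Shared: B, F.

B  F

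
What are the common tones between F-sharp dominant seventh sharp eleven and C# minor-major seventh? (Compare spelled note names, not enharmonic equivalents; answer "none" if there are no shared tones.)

C-sharp  E  B-sharp

F-sharp dominant seventh sharp eleven: F-sharp A-sharp C-sharp E B-sharp
C# minor-major seventh: C-sharp E G-sharp B-sharp
Common to both → C-sharp, E, B-sharp.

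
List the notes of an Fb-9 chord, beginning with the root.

Fb Abb Cb Ebb Gb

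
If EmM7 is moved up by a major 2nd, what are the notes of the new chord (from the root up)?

A major 2nd up from E is F♯, so the new chord is F♯ minor-major seventh.
Root: F♯
Minor 3rd (3rd): A
Perfect 5th (5th): C♯
Major 7th (7th): E♯

F♯, A, C♯, E♯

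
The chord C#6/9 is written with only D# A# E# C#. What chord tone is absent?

G#

C#6/9 = C#, E#, G#, A#, D#. The voicing lacks the 5th (perfect 5th), G#.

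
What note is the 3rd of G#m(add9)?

B

G#m(add9) is built on G#; its 3rd is a minor 3rd above the root.
A third above G uses the letter B, and the minor 3rd above G# is B.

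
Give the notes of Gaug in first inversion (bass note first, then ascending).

B, D♯, G

In root position, Gaug is G–B–D♯.
First inversion puts the third (B) in the bass.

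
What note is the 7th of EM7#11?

D♯

EM7#11 is built on E; its 7th is a major 7th above the root.
A seventh above E uses the letter D, and the major 7th above E is D♯.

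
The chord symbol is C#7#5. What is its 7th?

B

C#7#5 is built on C#; its 7th is a minor 7th above the root.
A seventh above C uses the letter B, and the minor 7th above C# is B.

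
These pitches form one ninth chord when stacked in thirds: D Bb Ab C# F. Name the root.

Bb

Stacking in thirds gives Bb – D – F – Ab – C#, so Bb is the root — Bb dominant seventh sharp nine.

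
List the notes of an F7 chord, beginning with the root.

F7: dominant seventh on F.
root → F
3rd (major 3rd) → A
5th (perfect 5th) → C
7th (minor 7th) → Eb

F, A, C, Eb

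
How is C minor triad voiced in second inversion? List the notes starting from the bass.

C minor triad = C–Eb–G; second inversion → fifth (G) lowest.

G  C  Eb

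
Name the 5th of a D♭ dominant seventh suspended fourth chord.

Ab

D♭ dominant seventh suspended fourth is built on Db; its 5th is a perfect 5th above the root.
A fifth above D uses the letter A, and the perfect 5th above Db is Ab.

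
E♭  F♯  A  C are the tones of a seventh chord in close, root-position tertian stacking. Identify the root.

Stacking in thirds gives F♯ – A – C – E♭, so F♯ is the root — F♯ diminished seventh.

F♯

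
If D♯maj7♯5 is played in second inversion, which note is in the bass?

A##

D♯maj7♯5 = D#–F##–A##–C##. Second inversion → fifth in the bass = A##.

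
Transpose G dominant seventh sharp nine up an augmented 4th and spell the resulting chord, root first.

Transposed root: G → C♯ (augmented 4th up). So we spell C♯ dominant seventh sharp nine:
Root: C♯
Major 3rd (3rd): E♯
Perfect 5th (5th): G♯
Minor 7th (7th): B
Augmented 9th (9th): D𝄪

C♯, E♯, G♯, B, D𝄪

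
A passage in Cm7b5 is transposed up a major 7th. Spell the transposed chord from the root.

B, D, F, A

A major 7th up from C is B, so the new chord is B half-diminished seventh.
B — root
D — minor 3rd
F — diminished 5th
A — minor 7th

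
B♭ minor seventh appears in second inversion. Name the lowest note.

F

B♭ minor seventh in root position is B♭–D♭–F–A♭.
Second inversion places the fifth in the bass, which is F.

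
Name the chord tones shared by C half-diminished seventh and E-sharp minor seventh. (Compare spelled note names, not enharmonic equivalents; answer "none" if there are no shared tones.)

C half-diminished seventh = C, E-flat, G-flat, B-flat.
E-sharp minor seventh = E-sharp, G-sharp, B-sharp, D-sharp.
Shared: none.

none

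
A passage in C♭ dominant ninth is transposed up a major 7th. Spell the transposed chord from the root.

B-flat  D  F  A-flat  C

C-flat up a major 7th → B-flat. New chord: B-flat dominant ninth.
root → B-flat
3rd (major 3rd) → D
5th (perfect 5th) → F
7th (minor 7th) → A-flat
9th (major 9th) → C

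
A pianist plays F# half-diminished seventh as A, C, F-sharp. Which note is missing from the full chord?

The full F# half-diminished seventh chord is F-sharp, A, C, E.
Comparing with the voicing, the minor 7th (7th) — E — is absent.

E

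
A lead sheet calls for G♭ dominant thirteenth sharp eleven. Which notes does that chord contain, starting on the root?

Root Gb, quality dominant thirteenth sharp eleven:
Gb — root
Bb — major 3rd
Db — perfect 5th
Fb — minor 7th
Ab — major 9th
C — augmented 11th
Eb — major 13th

Gb, Bb, Db, Fb, Ab, C, Eb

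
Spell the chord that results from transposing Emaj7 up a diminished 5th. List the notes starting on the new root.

Bb – D – F – A

Transposed root: E → Bb (diminished 5th up). So we spell Bb major seventh:
- root: Bb
- major 3rd: D
- perfect 5th: F
- major 7th: A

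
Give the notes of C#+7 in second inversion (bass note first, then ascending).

G## – B – C# – E#

C#+7 = C#–E#–G##–B; second inversion → fifth (G##) lowest.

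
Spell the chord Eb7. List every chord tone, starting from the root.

Eb G Bb Db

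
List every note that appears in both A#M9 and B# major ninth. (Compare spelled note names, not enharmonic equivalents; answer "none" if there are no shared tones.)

A#M9: A# C## E# G## B#
B# major ninth: B# D## F## A## C##
Common to both → C##, B#.

C##  B#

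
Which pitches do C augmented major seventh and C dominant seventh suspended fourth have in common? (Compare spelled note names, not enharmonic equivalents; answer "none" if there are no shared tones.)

C augmented major seventh = C, E, G-sharp, B.
C dominant seventh suspended fourth = C, F, G, B-flat.
Shared: C.

C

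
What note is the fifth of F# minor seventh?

C-sharp

Root of F# minor seventh = F-sharp. The 5th is a perfect 5th: F-sharp up a perfect 5th → C-sharp.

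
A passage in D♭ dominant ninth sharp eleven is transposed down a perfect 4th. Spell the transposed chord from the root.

D-flat down a perfect 4th → A-flat. New chord: A-flat dominant ninth sharp eleven.
A-flat — root
C — major 3rd
E-flat — perfect 5th
G-flat — minor 7th
B-flat — major 9th
D — augmented 11th

A-flat – C – E-flat – G-flat – B-flat – D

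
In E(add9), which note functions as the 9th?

Root of E(add9) = E. The 9th is a major 9th: E up a major 9th → F♯.

F♯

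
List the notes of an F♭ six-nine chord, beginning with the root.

F♭ six-nine: six-nine on F-flat.
root → F-flat
3rd (major 3rd) → A-flat
5th (perfect 5th) → C-flat
6th (major 6th) → D-flat
9th (major 9th) → G-flat

F-flat – A-flat – C-flat – D-flat – G-flat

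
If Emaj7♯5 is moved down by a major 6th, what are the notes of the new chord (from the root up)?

E down a major 6th → G. New chord: G augmented major seventh.
Root: G
Major 3rd (3rd): B
Augmented 5th (5th): D♯
Major 7th (7th): F♯

G – B – D♯ – F♯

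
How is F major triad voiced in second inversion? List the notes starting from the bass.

C F A

F major triad = F–A–C; second inversion → fifth (C) lowest.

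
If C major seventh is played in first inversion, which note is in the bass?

E

C major seventh in root position is C–E–G–B.
First inversion places the third in the bass, which is E.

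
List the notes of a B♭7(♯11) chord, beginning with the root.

Bb D F Ab E

Root Bb, quality dominant seventh sharp eleven:
- root: Bb
- major 3rd: D
- perfect 5th: F
- minor 7th: Ab
- augmented 11th: E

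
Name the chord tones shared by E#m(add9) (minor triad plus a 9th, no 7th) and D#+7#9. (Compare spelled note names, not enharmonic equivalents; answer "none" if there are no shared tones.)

F##

E#m(add9) = E#, G#, B#, F##.
D#+7#9 = D#, F##, A##, C#, E##.
Shared: F##.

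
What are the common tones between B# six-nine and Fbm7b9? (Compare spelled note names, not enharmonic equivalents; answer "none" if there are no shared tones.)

B# six-nine: B# D## F## G## C##
Fbm7b9: Fb Abb Cb Ebb Gbb
Common to both → none.

none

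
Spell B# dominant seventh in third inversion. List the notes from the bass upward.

In root position, B# dominant seventh is B-sharp–D-double-sharp–F-double-sharp–A-sharp.
Third inversion puts the seventh (A-sharp) in the bass.

A-sharp – B-sharp – D-double-sharp – F-double-sharp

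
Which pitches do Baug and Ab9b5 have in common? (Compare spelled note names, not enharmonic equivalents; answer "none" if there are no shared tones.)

none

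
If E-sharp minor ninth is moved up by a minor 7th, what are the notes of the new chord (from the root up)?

D# – F# – A# – C# – E#

A minor 7th up from E# is D#, so the new chord is D# minor ninth.
Root: D#
Minor 3rd (3rd): F#
Perfect 5th (5th): A#
Minor 7th (7th): C#
Major 9th (9th): E#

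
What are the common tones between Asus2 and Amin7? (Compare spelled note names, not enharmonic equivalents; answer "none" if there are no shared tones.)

A, E

Asus2 = A, B, E.
Amin7 = A, C, E, G.
Shared: A, E.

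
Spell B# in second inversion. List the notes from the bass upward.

F## B# D##

B# = B#–D##–F##; second inversion → fifth (F##) lowest.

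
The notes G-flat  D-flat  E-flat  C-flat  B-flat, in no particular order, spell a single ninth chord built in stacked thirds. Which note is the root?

C-flat

Stacking in thirds gives C-flat – E-flat – G-flat – B-flat – D-flat, so C-flat is the root — C-flat major ninth.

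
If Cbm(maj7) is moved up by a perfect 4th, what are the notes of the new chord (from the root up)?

Cb up a perfect 4th → Fb. New chord: Fb minor-major seventh.
root → Fb
3rd (minor 3rd) → Abb
5th (perfect 5th) → Cb
7th (major 7th) → Eb

Fb  Abb  Cb  Eb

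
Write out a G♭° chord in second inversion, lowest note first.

G♭° = Gb–Bbb–Dbb; second inversion → fifth (Dbb) lowest.

Dbb  Gb  Bbb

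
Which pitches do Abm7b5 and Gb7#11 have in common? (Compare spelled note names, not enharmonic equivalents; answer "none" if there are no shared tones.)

Abm7b5 = Ab, Cb, Ebb, Gb.
Gb7#11 = Gb, Bb, Db, Fb, C.
Shared: Gb.

Gb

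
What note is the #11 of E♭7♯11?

A

Root of E♭7♯11 = Eb. The 11th is an augmented 11th: Eb up an augmented 11th → A.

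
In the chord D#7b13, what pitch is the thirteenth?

B

D#7b13 is built on D#; its 13th is a minor 13th above the root.
A sixth above D uses the letter B, and the minor 13th above D# is B.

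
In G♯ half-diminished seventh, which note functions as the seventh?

F-sharp

G♯ half-diminished seventh is built on G-sharp; its 7th is a minor 7th above the root.
A seventh above G uses the letter F, and the minor 7th above G-sharp is F-sharp.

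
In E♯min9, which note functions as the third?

Root of E♯min9 = E#. The 3rd is a minor 3rd: E# up a minor 3rd → G#.

G#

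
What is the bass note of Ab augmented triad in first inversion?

C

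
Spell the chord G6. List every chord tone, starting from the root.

G – B – D – E

G6 is a major sixth built on G.
G — root
B — major 3rd
D — perfect 5th
E — major 6th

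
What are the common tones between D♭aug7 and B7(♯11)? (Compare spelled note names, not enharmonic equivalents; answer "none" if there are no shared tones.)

D♭aug7 = Db, F, A, Cb.
B7(♯11) = B, D#, F#, A, E#.
Shared: A.

A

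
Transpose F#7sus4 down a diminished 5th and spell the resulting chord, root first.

B♯ – E♯ – F𝄪 – A♯

Transposed root: F♯ → B♯ (diminished 5th down). So we spell B♯ dominant seventh suspended fourth:
root → B♯
4th (perfect 4th) → E♯
5th (perfect 5th) → F𝄪
7th (minor 7th) → A♯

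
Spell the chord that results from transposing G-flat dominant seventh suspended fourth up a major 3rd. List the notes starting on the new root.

B-flat – E-flat – F – A-flat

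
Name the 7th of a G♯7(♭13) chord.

G♯7(♭13) is built on G#; its 7th is a minor 7th above the root.
A seventh above G uses the letter F, and the minor 7th above G# is F#.

F#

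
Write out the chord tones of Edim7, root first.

E G Bb Db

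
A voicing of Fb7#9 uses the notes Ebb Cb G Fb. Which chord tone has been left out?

The full Fb7#9 chord is Fb, Ab, Cb, Ebb, G.
Comparing with the voicing, the major 3rd (3rd) — Ab — is absent.

Ab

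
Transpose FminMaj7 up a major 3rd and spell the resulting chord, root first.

F up a major 3rd → A. New chord: A minor-major seventh.
Root: A
Minor 3rd (3rd): C
Perfect 5th (5th): E
Major 7th (7th): G#

A, C, E, G#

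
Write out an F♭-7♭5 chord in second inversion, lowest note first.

In root position, F♭-7♭5 is Fb–Abb–Cbb–Ebb.
Second inversion puts the fifth (Cbb) in the bass.

Cbb, Ebb, Fb, Abb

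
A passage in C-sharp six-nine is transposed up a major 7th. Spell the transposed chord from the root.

B#, D##, F##, G##, C##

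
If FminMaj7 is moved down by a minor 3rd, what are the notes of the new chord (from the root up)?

D F A C#

A minor 3rd down from F is D, so the new chord is D minor-major seventh.
root → D
3rd (minor 3rd) → F
5th (perfect 5th) → A
7th (major 7th) → C#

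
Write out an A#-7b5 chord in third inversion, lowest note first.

G#, A#, C#, E

In root position, A#-7b5 is A#–C#–E–G#.
Third inversion puts the seventh (G#) in the bass.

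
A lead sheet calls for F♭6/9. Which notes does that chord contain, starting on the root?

Fb, Ab, Cb, Db, Gb

F♭6/9 is a six-nine built on Fb.
root → Fb
3rd (major 3rd) → Ab
5th (perfect 5th) → Cb
6th (major 6th) → Db
9th (major 9th) → Gb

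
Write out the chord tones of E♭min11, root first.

Eb  Gb  Bb  Db  F  Ab

E♭min11 is a minor eleventh built on Eb.
root → Eb
3rd (minor 3rd) → Gb
5th (perfect 5th) → Bb
7th (minor 7th) → Db
9th (major 9th) → F
11th (perfect 11th) → Ab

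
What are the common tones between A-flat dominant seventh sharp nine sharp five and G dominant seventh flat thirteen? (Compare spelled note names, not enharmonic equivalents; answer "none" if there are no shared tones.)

B

A-flat dominant seventh sharp nine sharp five = A-flat, C, E, G-flat, B.
G dominant seventh flat thirteen = G, B, D, F, E-flat.
Shared: B.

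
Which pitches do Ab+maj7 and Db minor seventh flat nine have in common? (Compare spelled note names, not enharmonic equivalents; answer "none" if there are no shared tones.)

Ab+maj7 = Ab, C, E, G.
Db minor seventh flat nine = Db, Fb, Ab, Cb, Ebb.
Shared: Ab.

Ab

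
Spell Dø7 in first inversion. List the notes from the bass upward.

Dø7 = D–F–Ab–C; first inversion → third (F) lowest.

F, Ab, C, D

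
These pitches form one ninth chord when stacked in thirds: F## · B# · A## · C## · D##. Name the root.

Arranged so that each adjacent pair is a third by letter name: B# – D## – F## – A## – C##.
The bottom of that stack, B#, is the root (this is B# major ninth).

B#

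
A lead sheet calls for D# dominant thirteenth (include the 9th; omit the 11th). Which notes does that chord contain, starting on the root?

D# dominant thirteenth: dominant thirteenth on D#.
Root: D#
Major 3rd (3rd): F##
Perfect 5th (5th): A#
Minor 7th (7th): C#
Major 9th (9th): E#
Major 13th (13th): B#

D# – F## – A# – C# – E# – B#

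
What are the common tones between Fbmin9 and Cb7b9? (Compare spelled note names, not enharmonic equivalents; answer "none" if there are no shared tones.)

Fbmin9 = Fb, Abb, Cb, Ebb, Gb.
Cb7b9 = Cb, Eb, Gb, Bbb, Dbb.
Shared: Cb, Gb.

Cb, Gb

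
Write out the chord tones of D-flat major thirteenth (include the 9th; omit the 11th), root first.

D-flat major thirteenth: major thirteenth on D-flat.
D-flat — root
F — major 3rd
A-flat — perfect 5th
C — major 7th
E-flat — major 9th
B-flat — major 13th

D-flat  F  A-flat  C  E-flat  B-flat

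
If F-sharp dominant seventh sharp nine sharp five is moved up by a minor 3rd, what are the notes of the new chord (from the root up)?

A, C#, E#, G, B#

A minor 3rd up from F# is A, so the new chord is A dominant seventh sharp nine sharp five.
- root: A
- major 3rd: C#
- augmented 5th: E#
- minor 7th: G
- augmented 9th: B#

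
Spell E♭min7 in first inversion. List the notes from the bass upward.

Gb  Bb  Db  Eb

E♭min7 = Eb–Gb–Bb–Db; first inversion → third (Gb) lowest.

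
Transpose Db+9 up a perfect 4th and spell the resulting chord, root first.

Transposed root: Db → Gb (perfect 4th up). So we spell Gb dominant ninth sharp five:
root → Gb
3rd (major 3rd) → Bb
5th (augmented 5th) → D
7th (minor 7th) → Fb
9th (major 9th) → Ab

Gb – Bb – D – Fb – Ab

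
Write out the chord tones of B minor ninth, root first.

B minor ninth: minor ninth on B.
Root: B
Minor 3rd (3rd): D
Perfect 5th (5th): F#
Minor 7th (7th): A
Major 9th (9th): C#

B – D – F# – A – C#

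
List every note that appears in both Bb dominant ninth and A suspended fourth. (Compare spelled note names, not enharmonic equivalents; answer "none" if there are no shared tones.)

D

Bb dominant ninth: B-flat D F A-flat C
A suspended fourth: A D E
Common to both → D.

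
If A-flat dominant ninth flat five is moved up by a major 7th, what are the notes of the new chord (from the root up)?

Transposed root: Ab → G (major 7th up). So we spell G dominant ninth flat five:
G — root
B — major 3rd
Db — diminished 5th
F — minor 7th
A — major 9th

G – B – Db – F – A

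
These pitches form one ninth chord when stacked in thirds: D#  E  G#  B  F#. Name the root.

E

Stacking in thirds gives E – G# – B – D# – F#, so E is the root — E major ninth.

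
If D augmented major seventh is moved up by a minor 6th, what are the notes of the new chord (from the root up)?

A minor 6th up from D is B-flat, so the new chord is B-flat augmented major seventh.
root → B-flat
3rd (major 3rd) → D
5th (augmented 5th) → F-sharp
7th (major 7th) → A

B-flat – D – F-sharp – A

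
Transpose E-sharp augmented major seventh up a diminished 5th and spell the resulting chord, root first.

B – D# – F## – A#

E# up a diminished 5th → B. New chord: B augmented major seventh.
Root: B
Major 3rd (3rd): D#
Augmented 5th (5th): F##
Major 7th (7th): A#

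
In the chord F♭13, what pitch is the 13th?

Db

Root of F♭13 = Fb. The 13th is a major 13th: Fb up a major 13th → Db.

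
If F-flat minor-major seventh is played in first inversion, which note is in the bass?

F-flat minor-major seventh = F-flat–A-double-flat–C-flat–E-flat. First inversion → third in the bass = A-double-flat.

A-double-flat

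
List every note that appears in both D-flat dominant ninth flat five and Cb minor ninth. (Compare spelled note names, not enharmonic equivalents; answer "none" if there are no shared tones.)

D-flat C-flat

D-flat dominant ninth flat five: D-flat F A-double-flat C-flat E-flat
Cb minor ninth: C-flat E-double-flat G-flat B-double-flat D-flat
Common to both → D-flat, C-flat.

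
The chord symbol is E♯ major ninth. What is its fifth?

B-sharp

Root of E♯ major ninth = E-sharp. The 5th is a perfect 5th: E-sharp up a perfect 5th → B-sharp.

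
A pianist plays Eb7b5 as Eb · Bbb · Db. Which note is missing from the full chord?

G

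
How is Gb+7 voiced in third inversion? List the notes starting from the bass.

F♭ G♭ B♭ D

Gb+7 = G♭–B♭–D–F♭; third inversion → seventh (F♭) lowest.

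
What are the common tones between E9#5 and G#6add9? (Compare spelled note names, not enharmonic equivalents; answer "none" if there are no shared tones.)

G#, B#

E9#5 = E, G#, B#, D, F#.
G#6add9 = G#, B#, D#, E#, A#.
Shared: G#, B#.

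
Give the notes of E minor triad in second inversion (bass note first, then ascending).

E minor triad = E–G–B; second inversion → fifth (B) lowest.

B, E, G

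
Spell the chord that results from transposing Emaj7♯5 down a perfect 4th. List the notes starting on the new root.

Transposed root: E → B (perfect 4th down). So we spell B augmented major seventh:
- root: B
- major 3rd: D#
- augmented 5th: F##
- major 7th: A#

B – D# – F## – A#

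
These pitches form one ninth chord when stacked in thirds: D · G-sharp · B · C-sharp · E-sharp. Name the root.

C-sharp

Arranged so that each adjacent pair is a third by letter name: C-sharp – E-sharp – G-sharp – B – D.
The bottom of that stack, C-sharp, is the root (this is C-sharp dominant seventh flat nine).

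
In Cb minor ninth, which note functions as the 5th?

G♭

Root of Cb minor ninth = C♭. The 5th is a perfect 5th: C♭ up a perfect 5th → G♭.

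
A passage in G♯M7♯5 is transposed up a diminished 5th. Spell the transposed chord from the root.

Transposed root: G# → D (diminished 5th up). So we spell D augmented major seventh:
root → D
3rd (major 3rd) → F#
5th (augmented 5th) → A#
7th (major 7th) → C#

D  F#  A#  C#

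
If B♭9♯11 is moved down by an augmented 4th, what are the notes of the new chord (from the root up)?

Fb, Ab, Cb, Ebb, Gb, Bb

Bb down an augmented 4th → Fb. New chord: Fb dominant ninth sharp eleven.
- root: Fb
- major 3rd: Ab
- perfect 5th: Cb
- minor 7th: Ebb
- major 9th: Gb
- augmented 11th: Bb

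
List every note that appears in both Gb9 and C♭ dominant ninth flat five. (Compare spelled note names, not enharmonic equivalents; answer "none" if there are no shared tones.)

Gb9: Gb Bb Db Fb Ab
C♭ dominant ninth flat five: Cb Eb Gbb Bbb Db
Common to both → Db.

Db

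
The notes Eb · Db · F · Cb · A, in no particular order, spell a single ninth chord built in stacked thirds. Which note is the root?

Arranged so that each adjacent pair is a third by letter name: Db – F – A – Cb – Eb.
The bottom of that stack, Db, is the root (this is Db dominant ninth sharp five).

Db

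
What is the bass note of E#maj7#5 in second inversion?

B##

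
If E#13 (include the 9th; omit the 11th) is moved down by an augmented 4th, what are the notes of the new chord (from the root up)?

Transposed root: E# → B (augmented 4th down). So we spell B dominant thirteenth:
- root: B
- major 3rd: D#
- perfect 5th: F#
- minor 7th: A
- major 9th: C#
- major 13th: G#

B, D#, F#, A, C#, G#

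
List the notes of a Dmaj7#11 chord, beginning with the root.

D  F#  A  C#  G#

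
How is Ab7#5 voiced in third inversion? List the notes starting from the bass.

G♭, A♭, C, E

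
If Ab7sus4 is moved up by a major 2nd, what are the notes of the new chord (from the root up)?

A major 2nd up from Ab is Bb, so the new chord is Bb dominant seventh suspended fourth.
root → Bb
4th (perfect 4th) → Eb
5th (perfect 5th) → F
7th (minor 7th) → Ab

Bb  Eb  F  Ab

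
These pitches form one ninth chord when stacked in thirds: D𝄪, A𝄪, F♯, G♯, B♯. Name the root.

Stacking in thirds gives G♯ – B♯ – D𝄪 – F♯ – A𝄪, so G♯ is the root — G♯ dominant seventh sharp nine sharp five.

G♯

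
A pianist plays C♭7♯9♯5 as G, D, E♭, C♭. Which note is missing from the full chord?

B𝄫

C♭7♯9♯5 = C♭, E♭, G, B𝄫, D. The voicing lacks the 7th (minor 7th), B𝄫.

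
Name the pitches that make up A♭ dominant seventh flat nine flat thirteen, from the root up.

A♭ dominant seventh flat nine flat thirteen: dominant seventh flat nine flat thirteen on A♭.
Root: A♭
Major 3rd (3rd): C
Perfect 5th (5th): E♭
Minor 7th (7th): G♭
Minor 9th (9th): B𝄫
Minor 13th (13th): F♭

A♭ – C – E♭ – G♭ – B𝄫 – F♭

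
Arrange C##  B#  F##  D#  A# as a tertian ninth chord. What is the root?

B#

Stacking in thirds gives B# – D# – F## – A# – C##, so B# is the root — B# minor ninth.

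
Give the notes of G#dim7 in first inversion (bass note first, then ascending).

B – D – F – G#

G#dim7 = G#–B–D–F; first inversion → third (B) lowest.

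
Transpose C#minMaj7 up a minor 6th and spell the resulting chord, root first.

A C E G#

A minor 6th up from C# is A, so the new chord is A minor-major seventh.
Root: A
Minor 3rd (3rd): C
Perfect 5th (5th): E
Major 7th (7th): G#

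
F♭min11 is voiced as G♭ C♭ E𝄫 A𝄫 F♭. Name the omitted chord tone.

B𝄫

The full F♭min11 chord is F♭, A𝄫, C♭, E𝄫, G♭, B𝄫.
Comparing with the voicing, the perfect 11th (11th) — B𝄫 — is absent.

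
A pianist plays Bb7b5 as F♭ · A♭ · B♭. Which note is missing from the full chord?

D

Bb7b5 = B♭, D, F♭, A♭. The voicing lacks the 3rd (major 3rd), D.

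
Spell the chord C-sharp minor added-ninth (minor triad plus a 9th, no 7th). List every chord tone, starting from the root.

C-sharp  E  G-sharp  D-sharp

C-sharp minor added-ninth is a minor added-ninth built on C-sharp.
- root: C-sharp
- minor 3rd: E
- perfect 5th: G-sharp
- major 9th: D-sharp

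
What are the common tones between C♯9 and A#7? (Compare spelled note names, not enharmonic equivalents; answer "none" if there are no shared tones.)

E♯, G♯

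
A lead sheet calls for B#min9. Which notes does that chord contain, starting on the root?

Root B#, quality minor ninth:
- root: B#
- minor 3rd: D#
- perfect 5th: F##
- minor 7th: A#
- major 9th: C##

B# – D# – F## – A# – C##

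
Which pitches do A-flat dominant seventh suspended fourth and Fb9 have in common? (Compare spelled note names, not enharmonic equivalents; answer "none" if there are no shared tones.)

A-flat dominant seventh suspended fourth: Ab Db Eb Gb
Fb9: Fb Ab Cb Ebb Gb
Common to both → Ab, Gb.

Ab, Gb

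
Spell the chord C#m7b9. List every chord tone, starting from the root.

C#m7b9 is a minor seventh flat nine built on C#.
C# — root
E — minor 3rd
G# — perfect 5th
B — minor 7th
D — minor 9th

C#, E, G#, B, D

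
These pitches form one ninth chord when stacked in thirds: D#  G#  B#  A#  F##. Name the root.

Stacking in thirds gives G# – B# – D# – F## – A#, so G# is the root — G# major ninth.

G#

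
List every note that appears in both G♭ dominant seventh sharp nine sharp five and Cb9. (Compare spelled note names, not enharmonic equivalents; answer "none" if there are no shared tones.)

Gb

G♭ dominant seventh sharp nine sharp five = Gb, Bb, D, Fb, A.
Cb9 = Cb, Eb, Gb, Bbb, Db.
Shared: Gb.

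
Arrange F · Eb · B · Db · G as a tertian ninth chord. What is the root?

Eb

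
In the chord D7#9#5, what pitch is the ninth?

D7#9#5 is built on D; its 9th is an augmented 9th above the root.
A second above D uses the letter E, and the augmented 9th above D is E#.

E#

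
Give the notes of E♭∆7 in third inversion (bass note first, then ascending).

D – Eb – G – Bb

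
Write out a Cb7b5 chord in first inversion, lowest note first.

Eb, Gbb, Bbb, Cb

Cb7b5 = Cb–Eb–Gbb–Bbb; first inversion → third (Eb) lowest.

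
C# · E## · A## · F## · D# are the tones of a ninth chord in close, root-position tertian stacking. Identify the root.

Arranged so that each adjacent pair is a third by letter name: D# – F## – A## – C# – E##.
The bottom of that stack, D#, is the root (this is D# dominant seventh sharp nine sharp five).

D#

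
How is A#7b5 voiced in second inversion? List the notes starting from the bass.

E G# A# C##

A#7b5 = A#–C##–E–G#; second inversion → fifth (E) lowest.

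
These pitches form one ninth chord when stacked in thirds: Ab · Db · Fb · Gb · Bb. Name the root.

Stacking in thirds gives Gb – Bb – Db – Fb – Ab, so Gb is the root — Gb dominant ninth.

Gb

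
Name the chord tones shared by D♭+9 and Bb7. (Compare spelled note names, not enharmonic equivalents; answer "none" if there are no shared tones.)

F

D♭+9: Db F A Cb Eb
Bb7: Bb D F Ab
Common to both → F.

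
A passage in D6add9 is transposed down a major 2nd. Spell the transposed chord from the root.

Transposed root: D → C (major 2nd down). So we spell C six-nine:
C — root
E — major 3rd
G — perfect 5th
A — major 6th
D — major 9th

C – E – G – A – D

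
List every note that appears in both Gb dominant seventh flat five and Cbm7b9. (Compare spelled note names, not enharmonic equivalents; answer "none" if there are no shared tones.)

Gb dominant seventh flat five: Gb Bb Dbb Fb
Cbm7b9: Cb Ebb Gb Bbb Dbb
Common to both → Gb, Dbb.

Gb Dbb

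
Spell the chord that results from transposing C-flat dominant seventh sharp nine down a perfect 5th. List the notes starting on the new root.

F-flat, A-flat, C-flat, E-double-flat, G

C-flat down a perfect 5th → F-flat. New chord: F-flat dominant seventh sharp nine.
root → F-flat
3rd (major 3rd) → A-flat
5th (perfect 5th) → C-flat
7th (minor 7th) → E-double-flat
9th (augmented 9th) → G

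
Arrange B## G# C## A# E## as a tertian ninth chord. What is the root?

Stacking in thirds gives A# – C## – E## – G# – B##, so A# is the root — A# dominant seventh sharp nine sharp five.

A#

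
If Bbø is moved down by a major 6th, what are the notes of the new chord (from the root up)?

Db, Fb, Abb, Cb

Transposed root: Bb → Db (major 6th down). So we spell Db half-diminished seventh:
Root: Db
Minor 3rd (3rd): Fb
Diminished 5th (5th): Abb
Minor 7th (7th): Cb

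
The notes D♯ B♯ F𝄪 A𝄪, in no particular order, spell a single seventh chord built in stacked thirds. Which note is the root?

B♯

Arranged so that each adjacent pair is a third by letter name: B♯ – D♯ – F𝄪 – A𝄪.
The bottom of that stack, B♯, is the root (this is B♯ minor-major seventh).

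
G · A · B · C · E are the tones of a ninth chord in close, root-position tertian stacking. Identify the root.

A

Arranged so that each adjacent pair is a third by letter name: A – C – E – G – B.
The bottom of that stack, A, is the root (this is A minor ninth).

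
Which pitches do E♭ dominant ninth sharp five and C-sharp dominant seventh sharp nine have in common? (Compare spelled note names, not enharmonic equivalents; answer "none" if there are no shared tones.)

E♭ dominant ninth sharp five = E-flat, G, B, D-flat, F.
C-sharp dominant seventh sharp nine = C-sharp, E-sharp, G-sharp, B, D-double-sharp.
Shared: B.

B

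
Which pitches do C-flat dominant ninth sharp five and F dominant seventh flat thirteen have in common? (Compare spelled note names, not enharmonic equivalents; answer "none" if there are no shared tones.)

C-flat dominant ninth sharp five = C-flat, E-flat, G, B-double-flat, D-flat.
F dominant seventh flat thirteen = F, A, C, E-flat, D-flat.
Shared: E-flat, D-flat.

E-flat – D-flat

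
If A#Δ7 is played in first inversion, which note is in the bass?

C##

A#Δ7 in root position is A#–C##–E#–G##.
First inversion places the third in the bass, which is C##.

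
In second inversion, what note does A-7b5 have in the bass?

A-7b5 in root position is A–C–Eb–G.
Second inversion places the fifth in the bass, which is Eb.

Eb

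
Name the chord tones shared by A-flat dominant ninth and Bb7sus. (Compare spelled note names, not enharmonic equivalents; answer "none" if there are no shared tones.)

A-flat dominant ninth = A♭, C, E♭, G♭, B♭.
Bb7sus = B♭, E♭, F, A♭.
Shared: A♭, E♭, B♭.

A♭ – E♭ – B♭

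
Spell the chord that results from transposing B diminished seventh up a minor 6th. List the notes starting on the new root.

Transposed root: B → G (minor 6th up). So we spell G diminished seventh:
- root: G
- minor 3rd: B-flat
- diminished 5th: D-flat
- diminished 7th: F-flat

G, B-flat, D-flat, F-flat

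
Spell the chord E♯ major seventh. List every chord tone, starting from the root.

E♯  G𝄪  B♯  D𝄪

Root E♯, quality major seventh:
Root: E♯
Major 3rd (3rd): G𝄪
Perfect 5th (5th): B♯
Major 7th (7th): D𝄪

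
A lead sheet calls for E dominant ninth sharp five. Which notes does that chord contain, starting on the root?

E, G#, B#, D, F#

E dominant ninth sharp five is a dominant ninth sharp five built on E.
Root: E
Major 3rd (3rd): G#
Augmented 5th (5th): B#
Minor 7th (7th): D
Major 9th (9th): F#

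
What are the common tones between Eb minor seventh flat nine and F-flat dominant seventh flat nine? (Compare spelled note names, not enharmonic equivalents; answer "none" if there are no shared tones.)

Fb

Eb minor seventh flat nine = Eb, Gb, Bb, Db, Fb.
F-flat dominant seventh flat nine = Fb, Ab, Cb, Ebb, Gbb.
Shared: Fb.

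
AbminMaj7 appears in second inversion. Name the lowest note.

AbminMaj7 = A♭–C♭–E♭–G. Second inversion → fifth in the bass = E♭.

E♭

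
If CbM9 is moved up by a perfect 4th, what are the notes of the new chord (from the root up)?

Fb, Ab, Cb, Eb, Gb

Cb up a perfect 4th → Fb. New chord: Fb major ninth.
Fb — root
Ab — major 3rd
Cb — perfect 5th
Eb — major 7th
Gb — major 9th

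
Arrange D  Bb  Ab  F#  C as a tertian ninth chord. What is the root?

Arranged so that each adjacent pair is a third by letter name: Bb – D – F# – Ab – C.
The bottom of that stack, Bb, is the root (this is Bb dominant ninth sharp five).

Bb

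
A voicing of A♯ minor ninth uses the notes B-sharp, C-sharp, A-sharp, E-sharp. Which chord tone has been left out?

G-sharp

A♯ minor ninth = A-sharp, C-sharp, E-sharp, G-sharp, B-sharp. The voicing lacks the 7th (minor 7th), G-sharp.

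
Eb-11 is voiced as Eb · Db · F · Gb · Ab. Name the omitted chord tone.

Bb

The full Eb-11 chord is Eb, Gb, Bb, Db, F, Ab.
Comparing with the voicing, the perfect 5th (5th) — Bb — is absent.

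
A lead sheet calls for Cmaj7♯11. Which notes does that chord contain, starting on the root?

C – E – G – B – F♯

Root C, quality major seventh sharp eleven:
Root: C
Major 3rd (3rd): E
Perfect 5th (5th): G
Major 7th (7th): B
Augmented 11th (11th): F♯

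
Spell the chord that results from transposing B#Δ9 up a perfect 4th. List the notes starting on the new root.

B# up a perfect 4th → E#. New chord: E# major ninth.
- root: E#
- major 3rd: G##
- perfect 5th: B#
- major 7th: D##
- major 9th: F##

E# – G## – B# – D## – F##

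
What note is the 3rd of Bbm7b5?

D♭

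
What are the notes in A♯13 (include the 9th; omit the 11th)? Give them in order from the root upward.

A♯13: dominant thirteenth on A#.
root → A#
3rd (major 3rd) → C##
5th (perfect 5th) → E#
7th (minor 7th) → G#
9th (major 9th) → B#
13th (major 13th) → F##

A# C## E# G# B# F##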